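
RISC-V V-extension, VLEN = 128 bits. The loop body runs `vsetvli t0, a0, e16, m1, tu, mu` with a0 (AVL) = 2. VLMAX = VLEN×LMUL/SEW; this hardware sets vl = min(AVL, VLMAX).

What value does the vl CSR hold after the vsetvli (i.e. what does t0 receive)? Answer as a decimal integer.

VLMAX = VLEN×LMUL/SEW = 128×1/16 = 8
vl = min(AVL, VLMAX) = min(2, 8) = 2

vl = 2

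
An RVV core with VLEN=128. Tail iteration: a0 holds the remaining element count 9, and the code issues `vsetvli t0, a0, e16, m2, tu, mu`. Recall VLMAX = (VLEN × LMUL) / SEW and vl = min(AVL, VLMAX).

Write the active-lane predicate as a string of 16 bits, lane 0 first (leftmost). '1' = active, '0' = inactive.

predicate = 1111111110000000

VLMAX = (128 × 2) / 16 = 16 lanes
vl = min(AVL, VLMAX) = min(9, 16) = 9
bits (lane 0 leftmost): 1111111110000000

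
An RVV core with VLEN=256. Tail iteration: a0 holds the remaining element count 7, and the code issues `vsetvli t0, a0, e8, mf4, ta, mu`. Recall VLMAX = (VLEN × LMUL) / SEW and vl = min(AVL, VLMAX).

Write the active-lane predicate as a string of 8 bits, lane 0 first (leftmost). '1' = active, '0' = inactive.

predicate = 11111110

lanes per group: 256·1/4/8 = 8
vl ← min(7, 8) = 7
bits (lane 0 leftmost): 11111110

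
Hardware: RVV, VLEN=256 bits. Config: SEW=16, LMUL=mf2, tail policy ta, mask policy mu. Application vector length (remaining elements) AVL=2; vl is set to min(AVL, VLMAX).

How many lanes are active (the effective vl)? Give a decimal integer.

VLMAX = (256 × 1/2) / 16 = 8 lanes
vl = min(AVL, VLMAX) = min(2, 8) = 2

vl = 2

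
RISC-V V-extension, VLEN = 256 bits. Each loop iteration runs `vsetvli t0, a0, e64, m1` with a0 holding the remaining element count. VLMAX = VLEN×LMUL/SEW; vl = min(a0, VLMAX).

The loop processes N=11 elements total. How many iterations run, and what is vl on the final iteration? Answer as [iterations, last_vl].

[iterations, last_vl] = [3, 3]

VLMAX = VLEN×LMUL/SEW = 256×1/64 = 4
iterations = ceil(11/4) = 3; final-pass vl = 3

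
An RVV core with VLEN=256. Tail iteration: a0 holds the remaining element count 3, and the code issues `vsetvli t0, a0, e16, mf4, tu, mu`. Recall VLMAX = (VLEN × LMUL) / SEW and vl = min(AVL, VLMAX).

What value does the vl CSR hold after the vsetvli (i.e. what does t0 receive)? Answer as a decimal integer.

VLMAX = VLEN×LMUL/SEW = 256×1/4/16 = 4
AVL=3 ≤ VLMAX=4, so vl = 3

vl = 3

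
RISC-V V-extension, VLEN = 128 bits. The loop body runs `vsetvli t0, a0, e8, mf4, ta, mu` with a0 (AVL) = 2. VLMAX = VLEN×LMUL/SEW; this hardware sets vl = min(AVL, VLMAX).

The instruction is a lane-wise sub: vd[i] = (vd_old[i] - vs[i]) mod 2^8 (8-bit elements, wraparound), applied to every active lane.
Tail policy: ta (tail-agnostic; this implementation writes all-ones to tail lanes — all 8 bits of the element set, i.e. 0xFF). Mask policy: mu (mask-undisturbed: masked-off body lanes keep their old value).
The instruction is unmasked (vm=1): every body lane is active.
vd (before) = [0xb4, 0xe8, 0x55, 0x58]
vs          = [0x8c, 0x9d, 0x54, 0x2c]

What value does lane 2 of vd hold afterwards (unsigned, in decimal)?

vd[2] = 255

lanes per group: 128·1/4/8 = 4
vl = min(AVL, VLMAX) = min(2, 4) = 2
vd[0] sub(0xb4,0x8c) -> 0x28
vd[1] sub(0xe8,0x9d) -> 0x4b
vd[2] tail/ones -> 0xff
vd[3] tail/ones -> 0xff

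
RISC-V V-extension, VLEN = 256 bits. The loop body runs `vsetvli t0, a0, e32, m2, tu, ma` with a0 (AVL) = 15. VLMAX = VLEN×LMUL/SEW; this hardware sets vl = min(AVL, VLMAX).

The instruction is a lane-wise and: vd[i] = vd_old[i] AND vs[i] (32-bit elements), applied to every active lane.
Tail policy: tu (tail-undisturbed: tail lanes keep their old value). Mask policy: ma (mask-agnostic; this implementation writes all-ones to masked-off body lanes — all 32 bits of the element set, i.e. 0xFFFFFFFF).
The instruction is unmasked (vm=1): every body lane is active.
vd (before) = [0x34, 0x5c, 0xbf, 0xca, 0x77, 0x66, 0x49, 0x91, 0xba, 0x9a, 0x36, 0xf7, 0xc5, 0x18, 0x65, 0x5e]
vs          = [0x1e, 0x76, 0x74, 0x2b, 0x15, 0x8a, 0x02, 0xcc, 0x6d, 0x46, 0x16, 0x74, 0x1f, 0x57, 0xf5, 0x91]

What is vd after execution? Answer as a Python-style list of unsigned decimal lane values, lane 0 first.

vd = [20, 84, 52, 10, 21, 2, 0, 128, 40, 2, 22, 116, 5, 16, 101, 94]

VLMAX = (256 × 2) / 32 = 16 lanes
AVL=15 ≤ VLMAX=16, so vl = 15
  i=0: and(0x34,0x1e) → 20
  i=1: and(0x5c,0x76) → 84
  i=2: and(0xbf,0x74) → 52
  i=3: and(0xca,0x2b) → 10
  i=4: and(0x77,0x15) → 21
  i=5: and(0x66,0x8a) → 2
  i=6: and(0x49,0x02) → 0
  i=7: and(0x91,0xcc) → 128
  i=8: and(0xba,0x6d) → 40
  i=9: and(0x9a,0x46) → 2
  i=10: and(0x36,0x16) → 22
  i=11: and(0xf7,0x74) → 116
  i=12: and(0xc5,0x1f) → 5
  i=13: and(0x18,0x57) → 16
  i=14: and(0x65,0xf5) → 101
  i=15: tail/keep → 94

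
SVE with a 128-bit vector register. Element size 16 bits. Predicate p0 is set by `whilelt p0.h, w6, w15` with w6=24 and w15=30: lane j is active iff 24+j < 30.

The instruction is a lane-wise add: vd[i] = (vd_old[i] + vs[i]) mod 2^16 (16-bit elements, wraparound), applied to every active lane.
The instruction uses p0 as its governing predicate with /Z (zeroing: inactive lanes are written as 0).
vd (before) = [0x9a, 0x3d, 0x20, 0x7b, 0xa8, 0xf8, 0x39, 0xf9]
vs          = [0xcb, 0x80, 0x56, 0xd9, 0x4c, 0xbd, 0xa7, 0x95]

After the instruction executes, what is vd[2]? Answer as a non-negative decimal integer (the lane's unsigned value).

register lanes = 128/16 = 8
active while 24+j < 30, i.e. j ∈ [0,6) capped at 8 ⇒ 6
lane  0: add(0x9a,0xcb) ⇒ 0x165
lane  1: add(0x3d,0x80) ⇒ 0xbd
lane  2: add(0x20,0x56) ⇒ 0x76
lane  3: add(0x7b,0xd9) ⇒ 0x154
lane  4: add(0xa8,0x4c) ⇒ 0xf4
lane  5: add(0xf8,0xbd) ⇒ 0x1b5
lane  6: tail/zero ⇒ 0x00
lane  7: tail/zero ⇒ 0x00

vd[2] = 118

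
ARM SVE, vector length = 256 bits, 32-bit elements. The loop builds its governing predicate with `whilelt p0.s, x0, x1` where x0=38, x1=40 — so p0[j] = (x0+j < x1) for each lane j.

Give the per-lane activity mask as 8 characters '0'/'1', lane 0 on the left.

register lanes = 256/32 = 8
active while 38+j < 40, i.e. j ∈ [0,2) capped at 8 ⇒ 2
bits (lane 0 leftmost): 11000000

predicate = 11000000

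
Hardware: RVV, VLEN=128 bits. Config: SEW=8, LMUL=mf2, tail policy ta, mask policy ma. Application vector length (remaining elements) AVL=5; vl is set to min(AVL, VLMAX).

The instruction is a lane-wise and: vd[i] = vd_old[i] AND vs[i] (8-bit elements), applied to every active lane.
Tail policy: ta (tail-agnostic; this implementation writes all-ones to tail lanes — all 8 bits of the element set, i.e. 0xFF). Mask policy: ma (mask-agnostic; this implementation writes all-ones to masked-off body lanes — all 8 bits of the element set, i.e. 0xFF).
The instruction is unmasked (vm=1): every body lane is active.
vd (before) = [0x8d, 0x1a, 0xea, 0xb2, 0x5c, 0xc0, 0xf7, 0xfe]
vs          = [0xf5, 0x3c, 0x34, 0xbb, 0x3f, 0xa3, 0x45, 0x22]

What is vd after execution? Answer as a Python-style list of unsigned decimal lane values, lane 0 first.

VLMAX = VLEN×LMUL/SEW = 128×1/2/8 = 8
vl = min(AVL, VLMAX) = min(5, 8) = 5
lane  0: and(0x8d,0xf5) ⇒ 0x85
lane  1: and(0x1a,0x3c) ⇒ 0x18
lane  2: and(0xea,0x34) ⇒ 0x20
lane  3: and(0xb2,0xbb) ⇒ 0xb2
lane  4: and(0x5c,0x3f) ⇒ 0x1c
lane  5: tail/ones ⇒ 0xff
lane  6: tail/ones ⇒ 0xff
lane  7: tail/ones ⇒ 0xff

vd = [133, 24, 32, 178, 28, 255, 255, 255]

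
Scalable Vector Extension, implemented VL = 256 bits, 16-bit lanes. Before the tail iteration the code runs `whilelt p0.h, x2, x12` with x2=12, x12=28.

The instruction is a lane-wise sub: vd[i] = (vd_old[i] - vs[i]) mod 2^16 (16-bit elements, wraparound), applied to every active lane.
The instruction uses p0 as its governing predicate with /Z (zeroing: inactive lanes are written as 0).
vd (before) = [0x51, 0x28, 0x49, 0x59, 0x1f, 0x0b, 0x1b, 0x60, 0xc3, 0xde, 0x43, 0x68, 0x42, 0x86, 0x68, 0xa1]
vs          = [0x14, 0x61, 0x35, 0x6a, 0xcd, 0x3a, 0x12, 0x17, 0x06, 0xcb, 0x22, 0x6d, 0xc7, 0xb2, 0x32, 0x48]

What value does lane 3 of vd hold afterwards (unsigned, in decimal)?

lane count: 256 div 16 = 16
whilelt: lane j active iff 12+j < 28 → j < 16 → 16 active
  i=0: sub(0x51,0x14) → 61
  i=1: sub(0x28,0x61) → 65479
  i=2: sub(0x49,0x35) → 20
  i=3: sub(0x59,0x6a) → 65519
  i=4: sub(0x1f,0xcd) → 65362
  i=5: sub(0x0b,0x3a) → 65489
  i=6: sub(0x1b,0x12) → 9
  i=7: sub(0x60,0x17) → 73
  i=8: sub(0xc3,0x06) → 189
  i=9: sub(0xde,0xcb) → 19
  i=10: sub(0x43,0x22) → 33
  i=11: sub(0x68,0x6d) → 65531
  i=12: sub(0x42,0xc7) → 65403
  i=13: sub(0x86,0xb2) → 65492
  i=14: sub(0x68,0x32) → 54
  i=15: sub(0xa1,0x48) → 89

vd[3] = 65519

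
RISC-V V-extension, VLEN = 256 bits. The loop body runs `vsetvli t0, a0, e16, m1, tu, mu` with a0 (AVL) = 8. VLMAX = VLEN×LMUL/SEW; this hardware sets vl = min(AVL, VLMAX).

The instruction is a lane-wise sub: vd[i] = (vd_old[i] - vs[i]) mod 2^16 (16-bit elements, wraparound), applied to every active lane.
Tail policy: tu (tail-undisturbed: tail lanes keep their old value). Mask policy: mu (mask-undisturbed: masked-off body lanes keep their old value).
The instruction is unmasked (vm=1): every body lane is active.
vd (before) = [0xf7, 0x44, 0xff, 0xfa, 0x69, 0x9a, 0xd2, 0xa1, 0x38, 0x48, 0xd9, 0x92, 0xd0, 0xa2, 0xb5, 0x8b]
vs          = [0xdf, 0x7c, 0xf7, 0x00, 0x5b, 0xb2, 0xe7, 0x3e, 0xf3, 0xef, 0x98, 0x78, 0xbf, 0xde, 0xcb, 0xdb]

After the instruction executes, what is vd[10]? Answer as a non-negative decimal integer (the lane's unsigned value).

vd[10] = 217

VLMAX = (256 × 1) / 16 = 16 lanes
vl = min(AVL, VLMAX) = min(8, 16) = 8
[0] sub(0xf7,0xdf) = 0x18
[1] sub(0x44,0x7c) = 0xffc8
[2] sub(0xff,0xf7) = 0x08
[3] sub(0xfa,0x00) = 0xfa
[4] sub(0x69,0x5b) = 0x0e
[5] sub(0x9a,0xb2) = 0xffe8
[6] sub(0xd2,0xe7) = 0xffeb
[7] sub(0xa1,0x3e) = 0x63
[8] tail/keep = 0x38
[9] tail/keep = 0x48
[10] tail/keep = 0xd9
[11] tail/keep = 0x92
[12] tail/keep = 0xd0
[13] tail/keep = 0xa2
[14] tail/keep = 0xb5
[15] tail/keep = 0x8b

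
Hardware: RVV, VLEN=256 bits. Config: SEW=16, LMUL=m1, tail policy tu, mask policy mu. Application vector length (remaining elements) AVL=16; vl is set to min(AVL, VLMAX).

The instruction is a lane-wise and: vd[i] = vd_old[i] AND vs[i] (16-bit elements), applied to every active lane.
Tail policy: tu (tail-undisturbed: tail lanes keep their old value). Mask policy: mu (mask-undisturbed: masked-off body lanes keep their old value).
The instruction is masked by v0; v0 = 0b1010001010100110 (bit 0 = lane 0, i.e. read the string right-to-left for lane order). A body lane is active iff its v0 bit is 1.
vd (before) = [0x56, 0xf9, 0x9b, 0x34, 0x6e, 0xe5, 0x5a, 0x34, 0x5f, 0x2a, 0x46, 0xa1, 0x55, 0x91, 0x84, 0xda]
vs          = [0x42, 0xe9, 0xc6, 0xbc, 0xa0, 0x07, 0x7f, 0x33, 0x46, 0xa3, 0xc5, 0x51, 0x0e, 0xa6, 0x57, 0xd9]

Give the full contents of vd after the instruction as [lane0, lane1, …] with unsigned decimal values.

VLMAX = (256 × 1) / 16 = 16 lanes
vl = min(AVL, VLMAX) = min(16, 16) = 16
lane  0: mask-off/keep ⇒ 0x56
lane  1: and(0xf9,0xe9) ⇒ 0xe9
lane  2: and(0x9b,0xc6) ⇒ 0x82
lane  3: mask-off/keep ⇒ 0x34
lane  4: mask-off/keep ⇒ 0x6e
lane  5: and(0xe5,0x07) ⇒ 0x05
lane  6: mask-off/keep ⇒ 0x5a
lane  7: and(0x34,0x33) ⇒ 0x30
lane  8: mask-off/keep ⇒ 0x5f
lane  9: and(0x2a,0xa3) ⇒ 0x22
lane 10: mask-off/keep ⇒ 0x46
lane 11: mask-off/keep ⇒ 0xa1
lane 12: mask-off/keep ⇒ 0x55
lane 13: and(0x91,0xa6) ⇒ 0x80
lane 14: mask-off/keep ⇒ 0x84
lane 15: and(0xda,0xd9) ⇒ 0xd8

vd = [86, 233, 130, 52, 110, 5, 90, 48, 95, 34, 70, 161, 85, 128, 132, 216]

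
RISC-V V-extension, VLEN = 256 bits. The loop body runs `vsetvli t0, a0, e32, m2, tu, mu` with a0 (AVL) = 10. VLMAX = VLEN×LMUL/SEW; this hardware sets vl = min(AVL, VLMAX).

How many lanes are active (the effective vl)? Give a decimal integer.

lanes per group: 256·2/32 = 16
AVL=10 ≤ VLMAX=16, so vl = 10

vl = 10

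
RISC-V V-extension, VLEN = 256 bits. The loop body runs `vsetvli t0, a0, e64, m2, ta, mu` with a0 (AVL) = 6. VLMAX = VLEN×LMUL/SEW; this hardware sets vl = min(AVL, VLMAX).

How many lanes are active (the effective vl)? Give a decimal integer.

vl = 6

lanes per group: 256·2/64 = 8
vl ← min(6, 8) = 6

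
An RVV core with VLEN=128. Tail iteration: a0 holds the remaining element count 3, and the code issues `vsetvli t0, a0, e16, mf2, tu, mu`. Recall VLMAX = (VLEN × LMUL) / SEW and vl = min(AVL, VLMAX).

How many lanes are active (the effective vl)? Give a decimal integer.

vl = 3

lanes per group: 128·1/2/16 = 4
vl ← min(3, 4) = 3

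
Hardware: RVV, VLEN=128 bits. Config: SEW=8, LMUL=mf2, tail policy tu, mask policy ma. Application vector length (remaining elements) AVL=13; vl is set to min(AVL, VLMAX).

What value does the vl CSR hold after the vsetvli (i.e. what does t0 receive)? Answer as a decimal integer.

vl = 8

lanes per group: 128·1/2/8 = 8
AVL=13 > VLMAX=8, so vl = 8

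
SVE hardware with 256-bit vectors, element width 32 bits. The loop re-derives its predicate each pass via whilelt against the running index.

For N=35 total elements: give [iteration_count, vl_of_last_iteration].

256-bit reg / 32-bit elem → 8 lanes
N=35: ⌈35/8⌉ = 5 iters; last vl = 35 − 4×8 = 3

[iterations, last_vl] = [5, 3]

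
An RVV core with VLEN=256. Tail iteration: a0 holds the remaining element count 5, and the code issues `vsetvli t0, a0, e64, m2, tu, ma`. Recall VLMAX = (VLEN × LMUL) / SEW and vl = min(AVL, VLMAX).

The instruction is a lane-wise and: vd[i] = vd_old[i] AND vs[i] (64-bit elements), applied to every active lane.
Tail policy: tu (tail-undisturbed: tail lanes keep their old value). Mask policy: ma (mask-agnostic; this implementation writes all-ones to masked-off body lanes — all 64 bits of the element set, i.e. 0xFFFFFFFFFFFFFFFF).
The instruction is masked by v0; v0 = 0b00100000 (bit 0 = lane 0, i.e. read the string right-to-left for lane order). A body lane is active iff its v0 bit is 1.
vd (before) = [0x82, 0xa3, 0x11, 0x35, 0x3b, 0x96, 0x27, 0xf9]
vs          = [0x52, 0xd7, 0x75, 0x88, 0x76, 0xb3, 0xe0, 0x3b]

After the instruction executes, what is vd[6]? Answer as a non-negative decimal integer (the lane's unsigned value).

VLMAX = (256 × 2) / 64 = 8 lanes
AVL=5 ≤ VLMAX=8, so vl = 5
lane  0: mask-off/ones ⇒ 0xffffffffffffffff
lane  1: mask-off/ones ⇒ 0xffffffffffffffff
lane  2: mask-off/ones ⇒ 0xffffffffffffffff
lane  3: mask-off/ones ⇒ 0xffffffffffffffff
lane  4: mask-off/ones ⇒ 0xffffffffffffffff
lane  5: tail/keep ⇒ 0x96
lane  6: tail/keep ⇒ 0x27
lane  7: tail/keep ⇒ 0xf9

vd[6] = 39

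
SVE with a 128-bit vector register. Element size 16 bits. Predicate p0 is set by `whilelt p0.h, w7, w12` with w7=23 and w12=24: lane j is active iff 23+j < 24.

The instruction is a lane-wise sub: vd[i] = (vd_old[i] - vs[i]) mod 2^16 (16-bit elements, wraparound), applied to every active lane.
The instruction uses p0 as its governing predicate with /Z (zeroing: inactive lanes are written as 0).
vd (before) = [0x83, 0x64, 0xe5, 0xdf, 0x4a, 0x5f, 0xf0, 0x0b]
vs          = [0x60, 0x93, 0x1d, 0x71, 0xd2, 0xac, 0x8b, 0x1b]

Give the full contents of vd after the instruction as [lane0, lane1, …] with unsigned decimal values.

128-bit reg / 16-bit elem → 8 lanes
active while 23+j < 24, i.e. j ∈ [0,1) capped at 8 ⇒ 1
[0] sub(0x83,0x60) = 0x23
[1] tail/zero = 0x00
[2] tail/zero = 0x00
[3] tail/zero = 0x00
[4] tail/zero = 0x00
[5] tail/zero = 0x00
[6] tail/zero = 0x00
[7] tail/zero = 0x00

vd = [35, 0, 0, 0, 0, 0, 0, 0]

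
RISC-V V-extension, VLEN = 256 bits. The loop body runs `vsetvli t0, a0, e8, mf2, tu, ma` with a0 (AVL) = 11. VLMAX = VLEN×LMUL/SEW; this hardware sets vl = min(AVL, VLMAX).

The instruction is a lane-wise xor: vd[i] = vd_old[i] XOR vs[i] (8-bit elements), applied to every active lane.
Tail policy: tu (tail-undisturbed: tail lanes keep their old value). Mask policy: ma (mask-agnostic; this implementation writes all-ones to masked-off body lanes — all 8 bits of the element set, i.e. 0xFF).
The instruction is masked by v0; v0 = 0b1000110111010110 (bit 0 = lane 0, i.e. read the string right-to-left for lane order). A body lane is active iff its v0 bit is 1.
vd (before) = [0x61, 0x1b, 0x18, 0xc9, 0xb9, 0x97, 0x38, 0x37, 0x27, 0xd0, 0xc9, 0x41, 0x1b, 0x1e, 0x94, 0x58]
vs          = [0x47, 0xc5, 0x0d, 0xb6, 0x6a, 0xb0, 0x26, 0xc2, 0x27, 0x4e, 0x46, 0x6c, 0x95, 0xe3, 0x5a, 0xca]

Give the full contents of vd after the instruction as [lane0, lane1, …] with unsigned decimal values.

lanes per group: 256·1/2/8 = 16
AVL=11 ≤ VLMAX=16, so vl = 11
vd[0] mask-off/ones -> 0xff
vd[1] xor(0x1b,0xc5) -> 0xde
vd[2] xor(0x18,0x0d) -> 0x15
vd[3] mask-off/ones -> 0xff
vd[4] xor(0xb9,0x6a) -> 0xd3
vd[5] mask-off/ones -> 0xff
vd[6] xor(0x38,0x26) -> 0x1e
vd[7] xor(0x37,0xc2) -> 0xf5
vd[8] xor(0x27,0x27) -> 0x00
vd[9] mask-off/ones -> 0xff
vd[10] xor(0xc9,0x46) -> 0x8f
vd[11] tail/keep -> 0x41
vd[12] tail/keep -> 0x1b
vd[13] tail/keep -> 0x1e
vd[14] tail/keep -> 0x94
vd[15] tail/keep -> 0x58

vd = [255, 222, 21, 255, 211, 255, 30, 245, 0, 255, 143, 65, 27, 30, 148, 88]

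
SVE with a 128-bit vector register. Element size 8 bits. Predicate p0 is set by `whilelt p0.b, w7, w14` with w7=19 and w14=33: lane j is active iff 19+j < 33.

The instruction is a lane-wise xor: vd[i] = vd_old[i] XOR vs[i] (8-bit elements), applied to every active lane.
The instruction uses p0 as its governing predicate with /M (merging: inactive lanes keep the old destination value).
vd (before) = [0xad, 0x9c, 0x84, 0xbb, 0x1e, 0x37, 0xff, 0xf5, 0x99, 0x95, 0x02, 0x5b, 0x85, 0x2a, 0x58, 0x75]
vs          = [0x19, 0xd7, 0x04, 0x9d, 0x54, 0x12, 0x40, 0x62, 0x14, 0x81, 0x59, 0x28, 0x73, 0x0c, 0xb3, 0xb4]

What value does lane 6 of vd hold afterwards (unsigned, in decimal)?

vd[6] = 191

128-bit reg / 8-bit elem → 16 lanes
p0[j] = (19+j < 33); true for j=0..13 → 14 lanes set
vd[0] xor(0xad,0x19) -> 0xb4
vd[1] xor(0x9c,0xd7) -> 0x4b
vd[2] xor(0x84,0x04) -> 0x80
vd[3] xor(0xbb,0x9d) -> 0x26
vd[4] xor(0x1e,0x54) -> 0x4a
vd[5] xor(0x37,0x12) -> 0x25
vd[6] xor(0xff,0x40) -> 0xbf
vd[7] xor(0xf5,0x62) -> 0x97
vd[8] xor(0x99,0x14) -> 0x8d
vd[9] xor(0x95,0x81) -> 0x14
vd[10] xor(0x02,0x59) -> 0x5b
vd[11] xor(0x5b,0x28) -> 0x73
vd[12] xor(0x85,0x73) -> 0xf6
vd[13] xor(0x2a,0x0c) -> 0x26
vd[14] tail/keep -> 0x58
vd[15] tail/keep -> 0x75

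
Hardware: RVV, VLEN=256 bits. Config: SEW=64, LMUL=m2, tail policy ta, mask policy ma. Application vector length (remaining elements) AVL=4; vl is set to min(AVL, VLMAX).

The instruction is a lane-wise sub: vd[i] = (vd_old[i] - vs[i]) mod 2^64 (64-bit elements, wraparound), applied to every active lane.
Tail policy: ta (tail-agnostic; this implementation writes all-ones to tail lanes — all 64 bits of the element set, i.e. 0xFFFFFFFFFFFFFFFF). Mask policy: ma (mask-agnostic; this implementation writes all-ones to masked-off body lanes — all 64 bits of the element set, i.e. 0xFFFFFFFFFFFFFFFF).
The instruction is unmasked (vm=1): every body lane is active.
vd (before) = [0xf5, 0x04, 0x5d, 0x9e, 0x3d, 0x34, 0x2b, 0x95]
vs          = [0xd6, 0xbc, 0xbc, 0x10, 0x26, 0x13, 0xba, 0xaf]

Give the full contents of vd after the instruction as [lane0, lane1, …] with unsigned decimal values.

vd = [31, 18446744073709551432, 18446744073709551521, 142, 18446744073709551615, 18446744073709551615, 18446744073709551615, 18446744073709551615]

VLMAX = (256 × 2) / 64 = 8 lanes
AVL=4 ≤ VLMAX=8, so vl = 4
vd[0] sub(0xf5,0xd6) -> 0x1f
vd[1] sub(0x04,0xbc) -> 0xffffffffffffff48
vd[2] sub(0x5d,0xbc) -> 0xffffffffffffffa1
vd[3] sub(0x9e,0x10) -> 0x8e
vd[4] tail/ones -> 0xffffffffffffffff
vd[5] tail/ones -> 0xffffffffffffffff
vd[6] tail/ones -> 0xffffffffffffffff
vd[7] tail/ones -> 0xffffffffffffffff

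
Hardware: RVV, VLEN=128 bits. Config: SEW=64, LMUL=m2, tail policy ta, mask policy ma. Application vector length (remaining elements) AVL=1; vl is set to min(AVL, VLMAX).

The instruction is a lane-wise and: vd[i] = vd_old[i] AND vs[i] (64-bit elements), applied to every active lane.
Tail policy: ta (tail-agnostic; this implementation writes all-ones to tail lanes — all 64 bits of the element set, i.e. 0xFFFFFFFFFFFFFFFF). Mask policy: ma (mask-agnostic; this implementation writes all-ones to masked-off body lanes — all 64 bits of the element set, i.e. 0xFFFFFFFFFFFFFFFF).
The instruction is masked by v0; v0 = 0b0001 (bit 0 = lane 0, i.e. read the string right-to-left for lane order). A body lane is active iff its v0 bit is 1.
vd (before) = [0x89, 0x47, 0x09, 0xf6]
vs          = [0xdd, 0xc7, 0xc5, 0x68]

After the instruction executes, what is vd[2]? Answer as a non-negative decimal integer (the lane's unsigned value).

vd[2] = 18446744073709551615

VLMAX = (128 × 2) / 64 = 4 lanes
AVL=1 ≤ VLMAX=4, so vl = 1
lane  0: and(0x89,0xdd) ⇒ 0x89
lane  1: tail/ones ⇒ 0xffffffffffffffff
lane  2: tail/ones ⇒ 0xffffffffffffffff
lane  3: tail/ones ⇒ 0xffffffffffffffff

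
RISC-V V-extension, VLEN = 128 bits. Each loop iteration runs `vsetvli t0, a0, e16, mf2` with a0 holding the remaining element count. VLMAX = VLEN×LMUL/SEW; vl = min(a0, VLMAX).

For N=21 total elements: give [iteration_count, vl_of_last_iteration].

[iterations, last_vl] = [6, 1]

lanes per group: 128·1/2/16 = 4
iterations = ceil(21/4) = 6; final-pass vl = 1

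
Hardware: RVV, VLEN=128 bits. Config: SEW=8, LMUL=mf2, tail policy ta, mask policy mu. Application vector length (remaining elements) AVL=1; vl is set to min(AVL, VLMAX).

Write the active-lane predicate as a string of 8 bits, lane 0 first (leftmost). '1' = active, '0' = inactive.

predicate = 10000000

VLMAX = (128 × 1/2) / 8 = 8 lanes
vl = min(AVL, VLMAX) = min(1, 8) = 1
bits (lane 0 leftmost): 10000000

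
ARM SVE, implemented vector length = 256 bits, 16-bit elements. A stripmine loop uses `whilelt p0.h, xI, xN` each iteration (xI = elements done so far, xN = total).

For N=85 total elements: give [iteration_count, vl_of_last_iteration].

[iterations, last_vl] = [6, 5]

lane count: 256 div 16 = 16
85 elements at 16/iter → 6 passes, remainder 5 on the last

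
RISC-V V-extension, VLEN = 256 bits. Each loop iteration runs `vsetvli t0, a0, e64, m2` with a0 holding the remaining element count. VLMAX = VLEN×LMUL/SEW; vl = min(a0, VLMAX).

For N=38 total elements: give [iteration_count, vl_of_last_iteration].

[iterations, last_vl] = [5, 6]

lanes per group: 256·2/64 = 8
iterations = ceil(38/8) = 5; final-pass vl = 6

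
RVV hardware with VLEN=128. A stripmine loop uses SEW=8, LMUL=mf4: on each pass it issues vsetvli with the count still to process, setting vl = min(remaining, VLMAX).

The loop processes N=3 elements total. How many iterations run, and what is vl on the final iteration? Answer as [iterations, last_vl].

[iterations, last_vl] = [1, 3]

VLMAX = (128 × 1/4) / 8 = 4 lanes
N=3: ⌈3/4⌉ = 1 iters; last vl = 3 − 0×4 = 3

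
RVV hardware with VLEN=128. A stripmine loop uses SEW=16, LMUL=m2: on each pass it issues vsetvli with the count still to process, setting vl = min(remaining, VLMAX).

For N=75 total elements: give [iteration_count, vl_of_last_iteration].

[iterations, last_vl] = [5, 11]

VLMAX = VLEN×LMUL/SEW = 128×2/16 = 16
N=75: ⌈75/16⌉ = 5 iters; last vl = 75 − 4×16 = 11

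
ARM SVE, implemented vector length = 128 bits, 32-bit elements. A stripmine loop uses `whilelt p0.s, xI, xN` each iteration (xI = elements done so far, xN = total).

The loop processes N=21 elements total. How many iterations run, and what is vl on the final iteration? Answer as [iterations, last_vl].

[iterations, last_vl] = [6, 1]

register lanes = 128/32 = 4
N=21: ⌈21/4⌉ = 6 iters; last vl = 21 − 5×4 = 1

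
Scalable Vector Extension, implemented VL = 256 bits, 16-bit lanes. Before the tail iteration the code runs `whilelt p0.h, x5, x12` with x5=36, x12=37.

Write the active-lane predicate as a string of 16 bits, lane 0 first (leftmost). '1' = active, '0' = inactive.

lane count: 256 div 16 = 16
p0[j] = (36+j < 37); true for j=0..0 → 1 lanes set
bits (lane 0 leftmost): 1000000000000000

predicate = 1000000000000000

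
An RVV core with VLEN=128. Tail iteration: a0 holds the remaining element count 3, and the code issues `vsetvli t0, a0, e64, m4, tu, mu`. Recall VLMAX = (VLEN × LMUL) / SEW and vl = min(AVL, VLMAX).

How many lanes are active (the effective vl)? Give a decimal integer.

vl = 3

lanes per group: 128·4/64 = 8
AVL=3 ≤ VLMAX=8, so vl = 3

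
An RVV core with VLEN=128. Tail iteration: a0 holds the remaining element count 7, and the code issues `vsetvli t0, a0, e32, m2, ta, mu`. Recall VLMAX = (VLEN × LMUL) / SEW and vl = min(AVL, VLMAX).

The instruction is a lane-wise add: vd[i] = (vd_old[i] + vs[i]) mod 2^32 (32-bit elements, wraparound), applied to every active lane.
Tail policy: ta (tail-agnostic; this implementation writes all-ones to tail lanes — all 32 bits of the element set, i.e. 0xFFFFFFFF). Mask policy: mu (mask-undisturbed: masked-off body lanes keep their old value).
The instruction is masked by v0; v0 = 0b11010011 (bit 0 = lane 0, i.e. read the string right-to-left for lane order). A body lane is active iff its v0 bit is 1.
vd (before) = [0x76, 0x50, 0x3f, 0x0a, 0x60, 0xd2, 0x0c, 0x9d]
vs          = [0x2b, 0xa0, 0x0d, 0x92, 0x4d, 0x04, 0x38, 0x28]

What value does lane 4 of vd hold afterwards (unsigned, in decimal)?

VLMAX = (128 × 2) / 32 = 8 lanes
vl = min(AVL, VLMAX) = min(7, 8) = 7
lane  0: add(0x76,0x2b) ⇒ 0xa1
lane  1: add(0x50,0xa0) ⇒ 0xf0
lane  2: mask-off/keep ⇒ 0x3f
lane  3: mask-off/keep ⇒ 0x0a
lane  4: add(0x60,0x4d) ⇒ 0xad
lane  5: mask-off/keep ⇒ 0xd2
lane  6: add(0x0c,0x38) ⇒ 0x44
lane  7: tail/ones ⇒ 0xffffffff

vd[4] = 173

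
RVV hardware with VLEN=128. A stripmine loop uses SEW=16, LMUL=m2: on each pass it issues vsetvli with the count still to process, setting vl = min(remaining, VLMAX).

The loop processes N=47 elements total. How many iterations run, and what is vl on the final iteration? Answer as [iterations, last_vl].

[iterations, last_vl] = [3, 15]

VLMAX = VLEN×LMUL/SEW = 128×2/16 = 16
iterations = ceil(47/16) = 3; final-pass vl = 15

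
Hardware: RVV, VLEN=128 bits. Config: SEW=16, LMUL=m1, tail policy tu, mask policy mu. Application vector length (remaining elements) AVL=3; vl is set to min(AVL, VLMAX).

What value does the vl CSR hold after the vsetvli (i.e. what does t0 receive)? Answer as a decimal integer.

vl = 3

VLMAX = VLEN×LMUL/SEW = 128×1/16 = 8
vl = min(AVL, VLMAX) = min(3, 8) = 3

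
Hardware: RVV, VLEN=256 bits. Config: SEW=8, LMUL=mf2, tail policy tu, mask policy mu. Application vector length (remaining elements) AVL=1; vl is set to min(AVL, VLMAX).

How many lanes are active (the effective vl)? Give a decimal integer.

lanes per group: 256·1/2/8 = 16
AVL=1 ≤ VLMAX=16, so vl = 1

vl = 1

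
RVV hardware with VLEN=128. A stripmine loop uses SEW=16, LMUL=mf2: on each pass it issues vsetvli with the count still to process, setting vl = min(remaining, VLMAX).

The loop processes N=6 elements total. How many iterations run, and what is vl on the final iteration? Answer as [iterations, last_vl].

VLMAX = (128 × 1/2) / 16 = 4 lanes
iterations = ceil(6/4) = 2; final-pass vl = 2

[iterations, last_vl] = [2, 2]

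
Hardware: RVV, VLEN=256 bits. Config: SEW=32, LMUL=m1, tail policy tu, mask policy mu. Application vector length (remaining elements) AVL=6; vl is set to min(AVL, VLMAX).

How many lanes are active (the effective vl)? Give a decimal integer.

lanes per group: 256·1/32 = 8
AVL=6 ≤ VLMAX=8, so vl = 6

vl = 6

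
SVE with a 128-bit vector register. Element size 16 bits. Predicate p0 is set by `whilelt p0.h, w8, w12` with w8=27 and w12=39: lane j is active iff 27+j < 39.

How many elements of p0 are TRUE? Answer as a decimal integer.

vl = 8

register lanes = 128/16 = 8
p0[j] = (27+j < 39); true for j=0..7 → 8 lanes set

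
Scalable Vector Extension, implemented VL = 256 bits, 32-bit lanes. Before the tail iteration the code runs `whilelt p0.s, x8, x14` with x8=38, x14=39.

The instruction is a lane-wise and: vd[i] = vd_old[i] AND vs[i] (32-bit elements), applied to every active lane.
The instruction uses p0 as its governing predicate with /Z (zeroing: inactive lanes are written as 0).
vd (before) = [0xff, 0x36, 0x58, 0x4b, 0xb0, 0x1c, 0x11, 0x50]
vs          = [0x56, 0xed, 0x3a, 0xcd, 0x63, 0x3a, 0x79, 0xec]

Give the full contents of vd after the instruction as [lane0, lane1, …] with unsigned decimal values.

vd = [86, 0, 0, 0, 0, 0, 0, 0]

lane count: 256 div 32 = 8
whilelt: lane j active iff 38+j < 39 → j < 1 → 1 active
vd[0] and(0xff,0x56) -> 0x56
vd[1] tail/zero -> 0x00
vd[2] tail/zero -> 0x00
vd[3] tail/zero -> 0x00
vd[4] tail/zero -> 0x00
vd[5] tail/zero -> 0x00
vd[6] tail/zero -> 0x00
vd[7] tail/zero -> 0x00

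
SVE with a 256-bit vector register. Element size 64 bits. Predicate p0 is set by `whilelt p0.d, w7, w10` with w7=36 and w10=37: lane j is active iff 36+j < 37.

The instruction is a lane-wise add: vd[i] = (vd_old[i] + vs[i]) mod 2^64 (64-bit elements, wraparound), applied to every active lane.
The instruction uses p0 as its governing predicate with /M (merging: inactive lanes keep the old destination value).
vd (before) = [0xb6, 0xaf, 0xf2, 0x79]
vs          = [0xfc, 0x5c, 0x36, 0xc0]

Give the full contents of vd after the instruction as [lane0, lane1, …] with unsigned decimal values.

vd = [434, 175, 242, 121]

lane count: 256 div 64 = 4
active while 36+j < 37, i.e. j ∈ [0,1) capped at 4 ⇒ 1
  i=0: add(0xb6,0xfc) → 434
  i=1: tail/keep → 175
  i=2: tail/keep → 242
  i=3: tail/keep → 121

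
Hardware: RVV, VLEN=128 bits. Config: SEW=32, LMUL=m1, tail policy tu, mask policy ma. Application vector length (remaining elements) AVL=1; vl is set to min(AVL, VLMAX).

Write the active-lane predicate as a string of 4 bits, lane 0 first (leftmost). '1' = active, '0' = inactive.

VLMAX = VLEN×LMUL/SEW = 128×1/32 = 4
vl ← min(1, 4) = 1
bits (lane 0 leftmost): 1000

predicate = 1000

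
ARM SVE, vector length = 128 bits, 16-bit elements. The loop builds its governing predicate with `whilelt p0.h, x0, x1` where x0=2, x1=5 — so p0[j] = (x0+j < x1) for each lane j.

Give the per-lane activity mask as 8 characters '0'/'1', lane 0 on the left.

predicate = 11100000

128-bit reg / 16-bit elem → 8 lanes
p0[j] = (2+j < 5); true for j=0..2 → 3 lanes set
bits (lane 0 leftmost): 11100000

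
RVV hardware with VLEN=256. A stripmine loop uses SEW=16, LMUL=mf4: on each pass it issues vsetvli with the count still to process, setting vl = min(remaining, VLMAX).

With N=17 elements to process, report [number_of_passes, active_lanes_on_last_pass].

[iterations, last_vl] = [5, 1]

lanes per group: 256·1/4/16 = 4
iterations = ceil(17/4) = 5; final-pass vl = 1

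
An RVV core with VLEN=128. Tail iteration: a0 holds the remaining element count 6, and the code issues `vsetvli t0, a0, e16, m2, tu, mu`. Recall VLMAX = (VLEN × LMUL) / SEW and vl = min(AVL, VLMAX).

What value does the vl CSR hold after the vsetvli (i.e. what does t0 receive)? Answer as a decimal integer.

vl = 6

VLMAX = (128 × 2) / 16 = 16 lanes
AVL=6 ≤ VLMAX=16, so vl = 6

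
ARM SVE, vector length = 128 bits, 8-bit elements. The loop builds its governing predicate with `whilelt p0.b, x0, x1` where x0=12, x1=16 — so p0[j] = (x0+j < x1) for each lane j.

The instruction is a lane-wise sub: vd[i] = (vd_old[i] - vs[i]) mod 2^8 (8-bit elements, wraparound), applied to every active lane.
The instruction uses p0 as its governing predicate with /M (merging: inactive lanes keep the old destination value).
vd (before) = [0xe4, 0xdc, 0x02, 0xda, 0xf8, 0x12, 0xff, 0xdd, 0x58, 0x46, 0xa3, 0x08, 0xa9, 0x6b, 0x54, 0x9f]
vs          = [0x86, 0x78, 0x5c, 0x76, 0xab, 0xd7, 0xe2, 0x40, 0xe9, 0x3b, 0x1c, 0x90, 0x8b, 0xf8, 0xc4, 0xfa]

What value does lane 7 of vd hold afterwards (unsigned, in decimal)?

vd[7] = 221

lane count: 128 div 8 = 16
active while 12+j < 16, i.e. j ∈ [0,4) capped at 16 ⇒ 4
  i=0: sub(0xe4,0x86) → 94
  i=1: sub(0xdc,0x78) → 100
  i=2: sub(0x02,0x5c) → 166
  i=3: sub(0xda,0x76) → 100
  i=4: tail/keep → 248
  i=5: tail/keep → 18
  i=6: tail/keep → 255
  i=7: tail/keep → 221
  i=8: tail/keep → 88
  i=9: tail/keep → 70
  i=10: tail/keep → 163
  i=11: tail/keep → 8
  i=12: tail/keep → 169
  i=13: tail/keep → 107
  i=14: tail/keep → 84
  i=15: tail/keep → 159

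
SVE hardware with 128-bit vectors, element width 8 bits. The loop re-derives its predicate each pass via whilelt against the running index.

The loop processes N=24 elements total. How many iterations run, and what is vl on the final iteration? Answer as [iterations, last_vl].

register lanes = 128/8 = 16
N=24: ⌈24/16⌉ = 2 iters; last vl = 24 − 1×16 = 8

[iterations, last_vl] = [2, 8]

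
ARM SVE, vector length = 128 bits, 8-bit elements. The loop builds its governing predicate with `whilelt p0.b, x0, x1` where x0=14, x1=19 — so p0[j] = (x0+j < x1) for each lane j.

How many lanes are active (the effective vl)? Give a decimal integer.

register lanes = 128/8 = 16
whilelt: lane j active iff 14+j < 19 → j < 5 → 5 active

vl = 5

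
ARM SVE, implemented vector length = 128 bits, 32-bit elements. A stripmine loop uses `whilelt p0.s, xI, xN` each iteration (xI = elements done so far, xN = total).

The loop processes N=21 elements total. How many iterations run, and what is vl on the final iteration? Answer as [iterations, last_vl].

[iterations, last_vl] = [6, 1]

128-bit reg / 32-bit elem → 4 lanes
iterations = ceil(21/4) = 6; final-pass vl = 1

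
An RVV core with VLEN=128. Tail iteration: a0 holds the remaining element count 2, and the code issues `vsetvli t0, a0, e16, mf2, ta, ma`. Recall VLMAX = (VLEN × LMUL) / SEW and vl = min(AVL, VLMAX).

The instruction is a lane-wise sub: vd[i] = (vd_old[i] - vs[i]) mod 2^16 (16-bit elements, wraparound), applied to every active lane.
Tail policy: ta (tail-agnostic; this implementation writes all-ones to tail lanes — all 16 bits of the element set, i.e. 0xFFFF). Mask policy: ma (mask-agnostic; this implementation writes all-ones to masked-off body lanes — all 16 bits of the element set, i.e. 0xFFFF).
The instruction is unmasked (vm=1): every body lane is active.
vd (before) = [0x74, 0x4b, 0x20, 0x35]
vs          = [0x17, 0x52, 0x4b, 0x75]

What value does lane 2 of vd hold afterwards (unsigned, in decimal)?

vd[2] = 65535

VLMAX = (128 × 1/2) / 16 = 4 lanes
AVL=2 ≤ VLMAX=4, so vl = 2
lane  0: sub(0x74,0x17) ⇒ 0x5d
lane  1: sub(0x4b,0x52) ⇒ 0xfff9
lane  2: tail/ones ⇒ 0xffff
lane  3: tail/ones ⇒ 0xffff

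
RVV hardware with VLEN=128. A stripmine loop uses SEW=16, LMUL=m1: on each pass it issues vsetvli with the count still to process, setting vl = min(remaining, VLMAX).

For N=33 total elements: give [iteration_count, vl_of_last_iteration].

[iterations, last_vl] = [5, 1]

VLMAX = (128 × 1) / 16 = 8 lanes
N=33: ⌈33/8⌉ = 5 iters; last vl = 33 − 4×8 = 1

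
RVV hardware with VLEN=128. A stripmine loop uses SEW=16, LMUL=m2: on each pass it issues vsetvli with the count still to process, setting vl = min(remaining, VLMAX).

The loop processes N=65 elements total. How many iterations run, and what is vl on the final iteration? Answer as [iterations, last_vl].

[iterations, last_vl] = [5, 1]

lanes per group: 128·2/16 = 16
65 elements at 16/iter → 5 passes, remainder 1 on the last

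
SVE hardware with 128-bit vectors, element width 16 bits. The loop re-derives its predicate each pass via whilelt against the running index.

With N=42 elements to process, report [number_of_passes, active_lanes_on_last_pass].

register lanes = 128/16 = 8
42 elements at 8/iter → 6 passes, remainder 2 on the last

[iterations, last_vl] = [6, 2]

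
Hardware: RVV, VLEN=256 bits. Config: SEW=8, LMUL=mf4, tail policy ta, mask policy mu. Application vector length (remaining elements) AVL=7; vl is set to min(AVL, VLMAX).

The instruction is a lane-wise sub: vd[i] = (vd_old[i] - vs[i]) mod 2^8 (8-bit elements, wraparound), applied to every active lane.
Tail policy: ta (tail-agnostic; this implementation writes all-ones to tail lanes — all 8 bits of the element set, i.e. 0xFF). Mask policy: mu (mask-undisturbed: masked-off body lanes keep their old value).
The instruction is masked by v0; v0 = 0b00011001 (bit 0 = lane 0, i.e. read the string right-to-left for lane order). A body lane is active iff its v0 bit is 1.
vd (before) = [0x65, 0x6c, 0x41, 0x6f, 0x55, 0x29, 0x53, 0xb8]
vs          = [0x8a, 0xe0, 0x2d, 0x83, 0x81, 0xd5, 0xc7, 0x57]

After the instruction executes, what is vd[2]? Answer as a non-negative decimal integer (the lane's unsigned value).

VLMAX = VLEN×LMUL/SEW = 256×1/4/8 = 8
AVL=7 ≤ VLMAX=8, so vl = 7
  i=0: sub(0x65,0x8a) → 219
  i=1: mask-off/keep → 108
  i=2: mask-off/keep → 65
  i=3: sub(0x6f,0x83) → 236
  i=4: sub(0x55,0x81) → 212
  i=5: mask-off/keep → 41
  i=6: mask-off/keep → 83
  i=7: tail/ones → 255

vd[2] = 65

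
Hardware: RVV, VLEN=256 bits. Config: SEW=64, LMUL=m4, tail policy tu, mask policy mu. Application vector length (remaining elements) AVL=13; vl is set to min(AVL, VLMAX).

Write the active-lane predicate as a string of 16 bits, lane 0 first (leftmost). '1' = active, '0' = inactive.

VLMAX = (256 × 4) / 64 = 16 lanes
AVL=13 ≤ VLMAX=16, so vl = 13
bits (lane 0 leftmost): 1111111111111000

predicate = 1111111111111000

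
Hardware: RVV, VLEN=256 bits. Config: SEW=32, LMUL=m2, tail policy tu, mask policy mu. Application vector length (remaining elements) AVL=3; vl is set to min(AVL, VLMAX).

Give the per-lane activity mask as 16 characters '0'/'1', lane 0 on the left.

VLMAX = VLEN×LMUL/SEW = 256×2/32 = 16
vl = min(AVL, VLMAX) = min(3, 16) = 3
bits (lane 0 leftmost): 1110000000000000

predicate = 1110000000000000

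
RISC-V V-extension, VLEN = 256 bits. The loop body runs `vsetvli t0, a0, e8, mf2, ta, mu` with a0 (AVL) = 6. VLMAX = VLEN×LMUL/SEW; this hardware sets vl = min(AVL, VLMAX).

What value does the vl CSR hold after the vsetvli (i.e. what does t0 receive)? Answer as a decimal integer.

VLMAX = VLEN×LMUL/SEW = 256×1/2/8 = 16
vl = min(AVL, VLMAX) = min(6, 16) = 6

vl = 6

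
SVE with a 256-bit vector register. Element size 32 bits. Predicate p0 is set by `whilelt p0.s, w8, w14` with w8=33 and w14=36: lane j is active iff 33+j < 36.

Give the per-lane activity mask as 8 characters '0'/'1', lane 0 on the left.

lane count: 256 div 32 = 8
whilelt: lane j active iff 33+j < 36 → j < 3 → 3 active
bits (lane 0 leftmost): 11100000

predicate = 11100000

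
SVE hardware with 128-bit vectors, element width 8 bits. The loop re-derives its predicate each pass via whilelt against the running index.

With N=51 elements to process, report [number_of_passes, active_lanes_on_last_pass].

[iterations, last_vl] = [4, 3]

128-bit reg / 8-bit elem → 16 lanes
iterations = ceil(51/16) = 4; final-pass vl = 3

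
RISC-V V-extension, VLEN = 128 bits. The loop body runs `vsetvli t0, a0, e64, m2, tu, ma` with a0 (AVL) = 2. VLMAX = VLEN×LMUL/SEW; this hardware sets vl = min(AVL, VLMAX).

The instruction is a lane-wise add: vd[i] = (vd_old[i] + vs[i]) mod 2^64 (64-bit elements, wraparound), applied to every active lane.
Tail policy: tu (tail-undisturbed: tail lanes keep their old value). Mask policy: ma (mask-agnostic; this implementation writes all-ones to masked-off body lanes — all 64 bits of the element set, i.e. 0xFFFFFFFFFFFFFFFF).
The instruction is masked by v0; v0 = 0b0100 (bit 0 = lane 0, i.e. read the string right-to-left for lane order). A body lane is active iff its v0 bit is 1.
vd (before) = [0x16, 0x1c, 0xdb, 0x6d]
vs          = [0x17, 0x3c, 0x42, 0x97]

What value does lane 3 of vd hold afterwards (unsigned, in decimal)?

vd[3] = 109

VLMAX = (128 × 2) / 64 = 4 lanes
vl ← min(2, 4) = 2
lane  0: mask-off/ones ⇒ 0xffffffffffffffff
lane  1: mask-off/ones ⇒ 0xffffffffffffffff
lane  2: tail/keep ⇒ 0xdb
lane  3: tail/keep ⇒ 0x6d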